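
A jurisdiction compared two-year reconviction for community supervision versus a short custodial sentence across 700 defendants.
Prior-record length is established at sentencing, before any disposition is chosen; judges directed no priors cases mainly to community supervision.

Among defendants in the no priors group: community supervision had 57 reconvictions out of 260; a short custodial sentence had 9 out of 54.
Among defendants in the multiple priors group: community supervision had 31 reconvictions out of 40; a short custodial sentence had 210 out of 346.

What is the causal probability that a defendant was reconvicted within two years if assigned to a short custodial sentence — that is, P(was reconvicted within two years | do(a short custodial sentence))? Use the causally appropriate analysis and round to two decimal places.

The stratified and pooled comparisons disagree (a short custodial sentence wins within each prior-record length; community supervision wins overall), so the answer turns on the causal role of prior-record length.
Prior-record length satisfies the back-door criterion: it is not a descendant of the disposition, and it blocks the spurious path from disposition to outcome. Adjusting for it (i.e., using the within-prior-record length rates) gives the causal effect.
Standardising a short custodial sentence to the population prior-record length mix: 0.449·9/54 + 0.551·210/346 = 0.409.

0.41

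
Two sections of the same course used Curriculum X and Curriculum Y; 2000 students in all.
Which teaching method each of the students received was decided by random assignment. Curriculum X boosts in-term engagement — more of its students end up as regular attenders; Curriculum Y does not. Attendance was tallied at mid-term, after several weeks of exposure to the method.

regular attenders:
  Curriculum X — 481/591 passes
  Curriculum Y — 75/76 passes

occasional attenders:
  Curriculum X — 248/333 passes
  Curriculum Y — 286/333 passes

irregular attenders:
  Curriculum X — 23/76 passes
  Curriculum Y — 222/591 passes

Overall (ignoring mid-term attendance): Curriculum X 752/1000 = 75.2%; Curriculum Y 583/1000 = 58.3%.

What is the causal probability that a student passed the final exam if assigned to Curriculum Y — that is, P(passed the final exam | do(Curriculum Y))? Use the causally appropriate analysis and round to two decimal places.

0.58

The stratified and pooled comparisons disagree (Curriculum Y wins within each mid-term attendance; Curriculum X wins overall), so the answer turns on the causal role of mid-term attendance.
Mid-term attendance is downstream of the teaching method. One should not condition on a consequence of treatment, so the overall rates are the right comparison.
So P(outcome | do(Curriculum Y)) is just the pooled rate for Curriculum Y: 583/1000 = 0.583.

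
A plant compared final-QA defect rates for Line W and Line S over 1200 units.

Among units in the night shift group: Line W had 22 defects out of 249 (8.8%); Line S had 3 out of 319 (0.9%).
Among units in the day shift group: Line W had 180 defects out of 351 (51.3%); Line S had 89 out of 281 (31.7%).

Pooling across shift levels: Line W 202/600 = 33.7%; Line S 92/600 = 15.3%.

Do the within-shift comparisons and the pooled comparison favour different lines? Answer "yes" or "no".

Within each shift level (night shift 8.8% vs 0.9%; day shift 51.3% vs 31.7%), Line S has the lower rate every time. Pooled: 33.7% vs 15.3% — Line S has the lower rate overall. They agree.

no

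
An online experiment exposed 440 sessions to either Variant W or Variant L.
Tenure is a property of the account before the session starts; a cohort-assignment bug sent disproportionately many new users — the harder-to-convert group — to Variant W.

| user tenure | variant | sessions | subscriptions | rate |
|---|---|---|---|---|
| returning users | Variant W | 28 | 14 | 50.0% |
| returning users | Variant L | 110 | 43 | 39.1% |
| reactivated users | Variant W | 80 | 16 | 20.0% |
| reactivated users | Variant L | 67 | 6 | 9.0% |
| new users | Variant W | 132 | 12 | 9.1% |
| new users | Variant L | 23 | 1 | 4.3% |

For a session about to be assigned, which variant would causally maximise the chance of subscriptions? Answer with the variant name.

User tenure satisfies the back-door criterion: it is not a descendant of the variant, and it blocks the spurious path from variant to outcome. Adjusting for it (i.e., using the within-user tenure rates) gives the causal effect.
Within each level — returning users: 50.0% vs 39.1%; reactivated users: 20.0% vs 9.0%; new users: 9.1% vs 4.3% — Variant W is higher every time.

Variant W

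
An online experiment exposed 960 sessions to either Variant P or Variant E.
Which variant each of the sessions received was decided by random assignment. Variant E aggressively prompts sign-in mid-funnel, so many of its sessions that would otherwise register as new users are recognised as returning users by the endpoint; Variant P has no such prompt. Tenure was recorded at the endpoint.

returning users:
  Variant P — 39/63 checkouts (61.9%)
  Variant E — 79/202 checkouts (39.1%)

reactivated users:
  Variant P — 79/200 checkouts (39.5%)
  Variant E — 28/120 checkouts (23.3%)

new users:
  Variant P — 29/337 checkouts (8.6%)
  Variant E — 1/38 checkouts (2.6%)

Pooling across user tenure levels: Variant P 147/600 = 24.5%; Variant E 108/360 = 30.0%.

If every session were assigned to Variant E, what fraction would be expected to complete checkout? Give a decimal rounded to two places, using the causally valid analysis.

0.30

The stratified and pooled comparisons disagree (Variant P wins within each user tenure; Variant E wins overall), so the answer turns on the causal role of user tenure.
The distribution of user tenure is itself part of what the variant does — it is an intermediate outcome. Holding it fixed would remove that part of the effect; the total effect is the pooled difference.
So P(outcome | do(Variant E)) is just the pooled rate for Variant E: 108/360 = 0.300.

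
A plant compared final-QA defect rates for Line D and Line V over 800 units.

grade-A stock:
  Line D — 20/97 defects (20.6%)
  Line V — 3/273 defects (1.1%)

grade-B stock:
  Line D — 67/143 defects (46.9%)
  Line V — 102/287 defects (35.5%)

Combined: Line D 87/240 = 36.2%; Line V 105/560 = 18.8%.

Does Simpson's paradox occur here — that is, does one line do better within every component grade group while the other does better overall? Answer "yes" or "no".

no

Within each component grade level (grade-A stock 20.6% vs 1.1%; grade-B stock 46.9% vs 35.5%), Line V has the lower rate every time. Pooled: 36.2% vs 18.8% — Line V has the lower rate overall. They agree.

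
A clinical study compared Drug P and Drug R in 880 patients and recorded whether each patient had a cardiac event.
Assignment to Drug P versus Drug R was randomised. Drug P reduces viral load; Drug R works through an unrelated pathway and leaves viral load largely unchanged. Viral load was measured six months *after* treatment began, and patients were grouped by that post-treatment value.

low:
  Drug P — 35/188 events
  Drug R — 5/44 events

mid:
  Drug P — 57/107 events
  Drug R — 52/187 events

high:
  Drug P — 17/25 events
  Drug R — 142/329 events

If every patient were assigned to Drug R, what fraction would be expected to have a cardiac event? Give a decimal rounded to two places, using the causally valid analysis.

The distribution of viral load is itself part of what the drug does — it is an intermediate outcome. Holding it fixed would remove that part of the effect; the total effect is the pooled difference.
So P(outcome | do(Drug R)) is just the pooled rate for Drug R: 199/560 = 0.355.

0.36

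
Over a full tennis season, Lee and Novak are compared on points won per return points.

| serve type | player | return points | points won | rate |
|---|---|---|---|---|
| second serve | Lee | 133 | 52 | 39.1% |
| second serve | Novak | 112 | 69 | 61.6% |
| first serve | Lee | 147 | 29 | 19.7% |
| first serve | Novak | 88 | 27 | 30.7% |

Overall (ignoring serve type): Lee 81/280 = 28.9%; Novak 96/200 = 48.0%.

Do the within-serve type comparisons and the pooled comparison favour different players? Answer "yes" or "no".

Within each serve type level (second serve 39.1% vs 61.6%; first serve 19.7% vs 30.7%), Novak has the higher rate every time. Pooled: 28.9% vs 48.0% — Novak has the higher rate overall. They agree.

no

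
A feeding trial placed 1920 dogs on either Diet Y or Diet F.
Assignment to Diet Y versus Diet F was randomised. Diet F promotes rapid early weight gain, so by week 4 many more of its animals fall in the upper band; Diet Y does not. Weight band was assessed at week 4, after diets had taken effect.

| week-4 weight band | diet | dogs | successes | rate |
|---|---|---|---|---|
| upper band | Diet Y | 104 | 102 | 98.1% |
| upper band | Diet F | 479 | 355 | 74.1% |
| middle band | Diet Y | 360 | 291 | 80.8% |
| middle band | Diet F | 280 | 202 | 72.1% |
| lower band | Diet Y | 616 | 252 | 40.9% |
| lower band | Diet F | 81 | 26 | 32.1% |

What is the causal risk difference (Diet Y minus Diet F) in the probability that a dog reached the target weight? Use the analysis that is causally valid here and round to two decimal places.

-0.10

Stratifying would compare diets among dogs the diets themselves sorted into week-4 weight band groups — a form of selection on an intermediate. The unconditioned pooled rates give the total causal effect.
The causal difference is the pooled difference: 0.597 − 0.694 = -0.097.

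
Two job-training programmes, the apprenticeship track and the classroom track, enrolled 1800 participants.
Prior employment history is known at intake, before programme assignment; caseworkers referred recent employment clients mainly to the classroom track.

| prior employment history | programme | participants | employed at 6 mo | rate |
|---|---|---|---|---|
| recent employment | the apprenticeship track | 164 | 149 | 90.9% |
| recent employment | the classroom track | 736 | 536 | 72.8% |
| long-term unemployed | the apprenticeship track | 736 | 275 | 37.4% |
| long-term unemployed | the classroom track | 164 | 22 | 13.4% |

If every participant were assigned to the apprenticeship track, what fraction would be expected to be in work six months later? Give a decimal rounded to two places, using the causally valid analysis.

0.64

Since prior employment history is a pre-existing factor (not a product of the programme) and it affects the outcome on its own, it is a confounder. The stratified rates, not the pooled rate, identify the causal effect.
Standardising the apprenticeship track to the population prior employment history mix: 0.500·149/164 + 0.500·275/736 = 0.641.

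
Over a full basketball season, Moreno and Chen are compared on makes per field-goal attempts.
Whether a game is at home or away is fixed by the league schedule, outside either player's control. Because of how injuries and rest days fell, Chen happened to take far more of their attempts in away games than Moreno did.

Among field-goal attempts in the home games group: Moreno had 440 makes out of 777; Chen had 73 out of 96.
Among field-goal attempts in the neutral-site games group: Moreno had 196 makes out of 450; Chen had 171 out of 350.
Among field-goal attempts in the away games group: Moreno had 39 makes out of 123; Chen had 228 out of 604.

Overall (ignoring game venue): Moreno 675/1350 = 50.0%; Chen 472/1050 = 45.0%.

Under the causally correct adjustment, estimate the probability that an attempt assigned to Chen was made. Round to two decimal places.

0.55

Nothing the player does changes game venue; the imbalance is an allocation artefact. With game venue also predicting the outcome, the pooled figure is confounded, and the within-stratum comparison is the causal one.
Standardising Chen to the population game venue mix: 0.364·73/96 + 0.333·171/350 + 0.303·228/604 = 0.554.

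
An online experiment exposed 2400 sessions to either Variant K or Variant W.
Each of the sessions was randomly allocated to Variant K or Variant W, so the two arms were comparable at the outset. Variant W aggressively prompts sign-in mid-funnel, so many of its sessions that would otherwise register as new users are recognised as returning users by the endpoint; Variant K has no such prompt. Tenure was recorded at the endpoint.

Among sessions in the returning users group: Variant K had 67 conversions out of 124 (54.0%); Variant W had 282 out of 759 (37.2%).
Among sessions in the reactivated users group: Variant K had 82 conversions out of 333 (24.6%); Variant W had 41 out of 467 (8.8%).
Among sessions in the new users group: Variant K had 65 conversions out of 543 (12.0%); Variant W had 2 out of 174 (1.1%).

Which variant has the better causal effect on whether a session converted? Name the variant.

Variant W

Variant K is higher inside every user tenure stratum but Variant W is higher in aggregate. Whether to stratify depends on how user tenure relates to the variant.
User tenure is downstream of the variant. One should not condition on a consequence of treatment, so the overall rates are the right comparison.
Pooled: Variant K 21.4% vs Variant W 23.2%; Variant W is higher overall.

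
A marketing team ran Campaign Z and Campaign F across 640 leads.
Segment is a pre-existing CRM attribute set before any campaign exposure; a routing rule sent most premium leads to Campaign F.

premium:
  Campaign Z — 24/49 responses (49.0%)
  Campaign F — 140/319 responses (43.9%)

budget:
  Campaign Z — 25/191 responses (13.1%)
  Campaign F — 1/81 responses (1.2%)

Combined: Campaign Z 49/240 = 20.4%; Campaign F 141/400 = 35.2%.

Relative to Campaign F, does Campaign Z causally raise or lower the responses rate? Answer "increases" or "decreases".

increases

Since customer segment is a pre-existing factor (not a product of the campaign) and it affects the outcome on its own, it is a confounder. The stratified rates, not the pooled rate, identify the causal effect.
Within each level — premium: 49.0% vs 43.9%; budget: 13.1% vs 1.2% — Campaign Z is higher every time.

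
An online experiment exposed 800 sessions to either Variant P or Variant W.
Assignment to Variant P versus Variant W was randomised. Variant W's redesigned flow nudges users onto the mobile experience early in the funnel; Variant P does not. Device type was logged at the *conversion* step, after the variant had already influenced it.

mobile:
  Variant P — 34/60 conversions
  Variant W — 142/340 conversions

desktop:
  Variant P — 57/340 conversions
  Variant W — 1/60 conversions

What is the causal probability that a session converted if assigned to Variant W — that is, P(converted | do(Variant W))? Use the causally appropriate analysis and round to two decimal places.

The device type-specific comparison favours Variant P throughout, but the pooled figures favour Variant W. The question is whether to condition on device type.
Because the variant influences device type, device type is a post-treatment mediator, not a confounder. Stratifying on it would bias the estimate; the causal effect is the crude pooled difference.
So P(outcome | do(Variant W)) is just the pooled rate for Variant W: 143/400 = 0.357.

0.36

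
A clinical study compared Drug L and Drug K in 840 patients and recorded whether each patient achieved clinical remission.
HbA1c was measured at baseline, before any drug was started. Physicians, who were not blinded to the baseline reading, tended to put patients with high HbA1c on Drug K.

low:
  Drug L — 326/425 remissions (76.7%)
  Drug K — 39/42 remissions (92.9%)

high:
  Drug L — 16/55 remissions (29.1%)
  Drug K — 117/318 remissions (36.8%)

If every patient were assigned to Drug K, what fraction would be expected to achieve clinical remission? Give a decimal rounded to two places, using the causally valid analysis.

0.68

The imbalance in HbA1c arose from how patients were allocated, not from anything the drug did; and HbA1c independently affects the outcome. The pooled gap is confounded — condition on HbA1c.
Standardising Drug K to the population HbA1c mix: 0.556·39/42 + 0.444·117/318 = 0.680.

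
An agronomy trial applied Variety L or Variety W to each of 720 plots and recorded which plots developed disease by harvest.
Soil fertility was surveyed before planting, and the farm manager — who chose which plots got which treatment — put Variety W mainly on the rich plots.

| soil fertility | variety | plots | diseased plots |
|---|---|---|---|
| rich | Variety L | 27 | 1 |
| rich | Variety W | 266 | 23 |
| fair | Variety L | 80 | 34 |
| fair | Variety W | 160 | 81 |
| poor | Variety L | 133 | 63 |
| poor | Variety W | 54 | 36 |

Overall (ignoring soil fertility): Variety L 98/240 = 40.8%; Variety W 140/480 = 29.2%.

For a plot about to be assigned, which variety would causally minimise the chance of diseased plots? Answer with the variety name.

Variety L

Soil fertility differs across varietys for reasons unrelated to any effect of the variety itself, and it separately predicts the outcome — a classic confounder. We must compare within soil fertility levels.
Within each level — rich: 3.7% vs 8.6%; fair: 42.5% vs 50.6%; poor: 47.4% vs 66.7% — Variety L is lower every time.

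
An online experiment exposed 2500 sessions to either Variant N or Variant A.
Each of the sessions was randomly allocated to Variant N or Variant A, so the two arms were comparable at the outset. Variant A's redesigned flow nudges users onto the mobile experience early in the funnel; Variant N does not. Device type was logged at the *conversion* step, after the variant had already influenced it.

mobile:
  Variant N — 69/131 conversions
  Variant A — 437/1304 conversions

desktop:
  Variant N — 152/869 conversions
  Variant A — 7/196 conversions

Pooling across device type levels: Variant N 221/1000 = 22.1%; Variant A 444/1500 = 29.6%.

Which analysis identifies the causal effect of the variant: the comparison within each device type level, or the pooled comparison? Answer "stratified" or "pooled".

Stratifying would compare variants among sessions the variants themselves sorted into device type groups — a form of selection on an intermediate. The unconditioned pooled rates give the total causal effect.
Pooled: Variant N 22.1% vs Variant A 29.6%; Variant A is higher overall.

pooled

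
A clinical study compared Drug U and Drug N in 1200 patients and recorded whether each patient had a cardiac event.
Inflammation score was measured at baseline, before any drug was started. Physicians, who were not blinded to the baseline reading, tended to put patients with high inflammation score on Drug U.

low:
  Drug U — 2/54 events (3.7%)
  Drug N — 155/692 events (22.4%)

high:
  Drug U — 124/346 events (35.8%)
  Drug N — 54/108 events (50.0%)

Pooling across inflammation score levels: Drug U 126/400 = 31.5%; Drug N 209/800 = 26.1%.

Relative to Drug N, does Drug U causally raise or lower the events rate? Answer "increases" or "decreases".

decreases

The stratified and pooled comparisons disagree (Drug U wins within each inflammation score; Drug N wins overall), so the answer turns on the causal role of inflammation score.
Nothing the drug does changes inflammation score; the imbalance is an allocation artefact. With inflammation score also predicting the outcome, the pooled figure is confounded, and the within-stratum comparison is the causal one.
Within each level — low: 3.7% vs 22.4%; high: 35.8% vs 50.0% — Drug U is lower every time.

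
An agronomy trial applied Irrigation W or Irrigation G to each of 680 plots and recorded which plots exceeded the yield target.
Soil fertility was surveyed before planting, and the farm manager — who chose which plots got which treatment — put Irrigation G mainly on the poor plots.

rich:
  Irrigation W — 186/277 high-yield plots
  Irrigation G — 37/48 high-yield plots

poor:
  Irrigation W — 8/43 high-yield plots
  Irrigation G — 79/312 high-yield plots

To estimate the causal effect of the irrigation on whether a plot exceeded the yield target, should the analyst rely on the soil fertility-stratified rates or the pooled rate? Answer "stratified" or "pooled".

Within every soil fertility level Irrigation G has the higher rate, yet pooled Irrigation W does — Simpson's reversal.
Since soil fertility is a pre-existing factor (not a product of the irrigation) and it affects the outcome on its own, it is a confounder. The stratified rates, not the pooled rate, identify the causal effect.
Within each level — rich: 67.1% vs 77.1%; poor: 18.6% vs 25.3% — Irrigation G is higher every time.

stratified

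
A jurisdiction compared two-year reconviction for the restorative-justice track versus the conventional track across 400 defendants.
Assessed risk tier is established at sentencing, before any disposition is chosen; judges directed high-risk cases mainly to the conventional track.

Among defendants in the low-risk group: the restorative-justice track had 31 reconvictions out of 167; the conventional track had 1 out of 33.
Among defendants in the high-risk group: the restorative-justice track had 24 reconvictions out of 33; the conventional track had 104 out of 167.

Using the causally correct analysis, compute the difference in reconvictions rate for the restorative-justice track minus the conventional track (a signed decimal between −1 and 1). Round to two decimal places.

Since assessed risk tier is a pre-existing factor (not a product of the disposition) and it affects the outcome on its own, it is a confounder. The stratified rates, not the pooled rate, identify the causal effect.
Adjusting over the population distribution of assessed risk tier: 0.500·(0.186−0.030) + 0.500·(0.727−0.623) = +0.130.

+0.13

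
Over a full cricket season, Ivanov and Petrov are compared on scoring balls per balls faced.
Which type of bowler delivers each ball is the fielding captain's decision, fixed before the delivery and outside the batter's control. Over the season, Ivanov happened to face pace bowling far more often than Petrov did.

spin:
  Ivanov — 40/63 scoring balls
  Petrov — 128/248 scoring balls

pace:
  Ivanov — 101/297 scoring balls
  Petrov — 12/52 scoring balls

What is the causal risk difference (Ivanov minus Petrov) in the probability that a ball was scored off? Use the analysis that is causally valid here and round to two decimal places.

+0.11

Since bowling type is a pre-existing factor (not a product of the player) and it affects the outcome on its own, it is a confounder. The stratified rates, not the pooled rate, identify the causal effect.
Adjusting over the population distribution of bowling type: 0.471·(0.635−0.516) + 0.529·(0.340−0.231) = +0.114.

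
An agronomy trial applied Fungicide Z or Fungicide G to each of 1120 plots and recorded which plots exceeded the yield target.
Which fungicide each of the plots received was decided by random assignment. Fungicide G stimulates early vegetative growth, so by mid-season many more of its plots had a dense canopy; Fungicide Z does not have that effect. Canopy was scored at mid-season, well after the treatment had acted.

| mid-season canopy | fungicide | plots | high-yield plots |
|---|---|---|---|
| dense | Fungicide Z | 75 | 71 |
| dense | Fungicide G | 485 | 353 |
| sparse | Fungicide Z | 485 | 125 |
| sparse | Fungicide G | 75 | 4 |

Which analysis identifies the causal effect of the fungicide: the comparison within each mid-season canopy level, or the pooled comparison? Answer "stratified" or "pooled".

pooled

Fungicide Z is higher inside every mid-season canopy stratum but Fungicide G is higher in aggregate. Whether to stratify depends on how mid-season canopy relates to the fungicide.
Because the fungicide influences mid-season canopy, mid-season canopy is a post-treatment mediator, not a confounder. Stratifying on it would bias the estimate; the causal effect is the crude pooled difference.
Pooled: Fungicide Z 35.0% vs Fungicide G 63.7%; Fungicide G is higher overall.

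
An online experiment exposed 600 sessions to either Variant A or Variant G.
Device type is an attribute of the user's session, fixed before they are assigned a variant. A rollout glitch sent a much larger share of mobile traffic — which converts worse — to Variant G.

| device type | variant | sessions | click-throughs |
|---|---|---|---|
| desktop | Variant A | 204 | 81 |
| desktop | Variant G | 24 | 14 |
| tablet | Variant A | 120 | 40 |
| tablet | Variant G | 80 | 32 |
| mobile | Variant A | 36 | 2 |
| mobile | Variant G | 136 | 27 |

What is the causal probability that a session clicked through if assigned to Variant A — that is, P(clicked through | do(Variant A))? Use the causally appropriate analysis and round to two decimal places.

0.28

The stratified and pooled comparisons disagree (Variant G wins within each device type; Variant A wins overall), so the answer turns on the causal role of device type.
Device type differs across variants for reasons unrelated to any effect of the variant itself, and it separately predicts the outcome — a classic confounder. We must compare within device type levels.
Standardising Variant A to the population device type mix: 0.380·81/204 + 0.333·40/120 + 0.287·2/36 = 0.278.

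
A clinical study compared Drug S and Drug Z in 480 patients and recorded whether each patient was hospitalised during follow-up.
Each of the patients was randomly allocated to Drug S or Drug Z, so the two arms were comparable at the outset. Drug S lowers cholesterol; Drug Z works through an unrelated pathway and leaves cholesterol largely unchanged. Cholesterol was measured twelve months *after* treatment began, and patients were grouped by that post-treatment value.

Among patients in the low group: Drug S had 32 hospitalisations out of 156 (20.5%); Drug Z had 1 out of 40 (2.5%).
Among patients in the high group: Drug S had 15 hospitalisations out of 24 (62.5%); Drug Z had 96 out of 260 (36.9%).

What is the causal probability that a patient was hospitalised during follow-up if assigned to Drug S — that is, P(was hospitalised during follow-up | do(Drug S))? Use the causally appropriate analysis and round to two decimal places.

Drug Z is lower inside every cholesterol stratum but Drug S is lower in aggregate. Whether to stratify depends on how cholesterol relates to the drug.
The distribution of cholesterol is itself part of what the drug does — it is an intermediate outcome. Holding it fixed would remove that part of the effect; the total effect is the pooled difference.
So P(outcome | do(Drug S)) is just the pooled rate for Drug S: 47/180 = 0.261.

0.26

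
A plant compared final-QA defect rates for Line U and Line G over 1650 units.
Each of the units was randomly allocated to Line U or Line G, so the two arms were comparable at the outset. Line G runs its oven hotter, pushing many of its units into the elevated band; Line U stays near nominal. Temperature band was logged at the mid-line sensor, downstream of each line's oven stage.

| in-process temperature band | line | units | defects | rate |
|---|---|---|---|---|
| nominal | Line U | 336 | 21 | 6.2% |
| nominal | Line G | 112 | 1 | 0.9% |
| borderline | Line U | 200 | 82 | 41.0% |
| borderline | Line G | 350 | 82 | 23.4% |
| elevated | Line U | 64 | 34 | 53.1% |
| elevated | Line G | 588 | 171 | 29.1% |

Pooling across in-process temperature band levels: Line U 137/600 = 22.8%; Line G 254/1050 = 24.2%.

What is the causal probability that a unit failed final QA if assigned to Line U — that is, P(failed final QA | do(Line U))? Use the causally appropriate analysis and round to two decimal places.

0.23

Line G is lower inside every in-process temperature band stratum but Line U is lower in aggregate. Whether to stratify depends on how in-process temperature band relates to the line.
In-process temperature band here is a post-treatment variable shaped by the line; conditioning on it would introduce bias rather than remove it. The overall comparison is the causal one.
So P(outcome | do(Line U)) is just the pooled rate for Line U: 137/600 = 0.228.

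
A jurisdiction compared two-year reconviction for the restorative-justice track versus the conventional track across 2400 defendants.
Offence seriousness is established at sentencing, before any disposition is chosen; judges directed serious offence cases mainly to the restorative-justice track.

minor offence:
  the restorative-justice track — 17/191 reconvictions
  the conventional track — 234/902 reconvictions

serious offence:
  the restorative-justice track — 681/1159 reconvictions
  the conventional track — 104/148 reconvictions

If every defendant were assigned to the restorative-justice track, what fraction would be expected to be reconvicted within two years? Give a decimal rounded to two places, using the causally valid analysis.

The offence seriousness-specific comparison favours the restorative-justice track throughout, but the pooled figures favour the conventional track. The question is whether to condition on offence seriousness.
Here offence seriousness is a common cause — it drives both which disposition a case falls under and the outcome. The crude comparison mixes populations; the stratum-specific rates are the causally relevant ones.
Standardising the restorative-justice track to the population offence seriousness mix: 0.455·17/191 + 0.545·681/1159 = 0.361.

0.36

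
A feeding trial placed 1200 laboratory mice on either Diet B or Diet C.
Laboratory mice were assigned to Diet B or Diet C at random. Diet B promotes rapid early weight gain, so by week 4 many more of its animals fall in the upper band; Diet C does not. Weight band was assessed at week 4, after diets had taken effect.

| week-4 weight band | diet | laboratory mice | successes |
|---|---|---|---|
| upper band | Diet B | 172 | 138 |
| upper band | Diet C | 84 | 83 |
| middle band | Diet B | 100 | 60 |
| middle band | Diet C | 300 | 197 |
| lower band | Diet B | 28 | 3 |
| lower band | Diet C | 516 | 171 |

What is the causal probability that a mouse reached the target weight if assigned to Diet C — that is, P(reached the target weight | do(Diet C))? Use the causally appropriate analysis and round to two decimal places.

0.50

The distribution of week-4 weight band is itself part of what the diet does — it is an intermediate outcome. Holding it fixed would remove that part of the effect; the total effect is the pooled difference.
So P(outcome | do(Diet C)) is just the pooled rate for Diet C: 451/900 = 0.501.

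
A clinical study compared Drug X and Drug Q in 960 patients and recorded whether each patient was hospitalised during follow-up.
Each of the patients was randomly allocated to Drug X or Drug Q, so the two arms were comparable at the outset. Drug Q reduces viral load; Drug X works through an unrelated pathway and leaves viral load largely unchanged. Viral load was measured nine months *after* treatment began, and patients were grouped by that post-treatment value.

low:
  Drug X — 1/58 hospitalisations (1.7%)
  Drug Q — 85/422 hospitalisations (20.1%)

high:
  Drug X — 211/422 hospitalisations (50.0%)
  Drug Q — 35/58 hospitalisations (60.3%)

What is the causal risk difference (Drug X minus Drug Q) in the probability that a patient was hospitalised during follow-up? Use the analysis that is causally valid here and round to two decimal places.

The distribution of viral load is itself part of what the drug does — it is an intermediate outcome. Holding it fixed would remove that part of the effect; the total effect is the pooled difference.
The causal difference is the pooled difference: 0.442 − 0.250 = +0.192.

+0.19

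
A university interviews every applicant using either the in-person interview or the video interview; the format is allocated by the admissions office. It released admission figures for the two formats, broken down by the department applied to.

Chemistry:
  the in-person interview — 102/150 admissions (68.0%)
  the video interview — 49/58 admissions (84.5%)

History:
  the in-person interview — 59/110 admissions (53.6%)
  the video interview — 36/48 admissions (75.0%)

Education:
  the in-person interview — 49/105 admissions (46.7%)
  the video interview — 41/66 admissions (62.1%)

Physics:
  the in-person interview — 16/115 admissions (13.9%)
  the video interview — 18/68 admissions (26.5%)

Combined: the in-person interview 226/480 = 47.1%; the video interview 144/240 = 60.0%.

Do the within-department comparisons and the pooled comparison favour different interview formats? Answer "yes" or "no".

no

Within each department level (Chemistry 68.0% vs 84.5%; History 53.6% vs 75.0%; Education 46.7% vs 62.1%; Physics 13.9% vs 26.5%), the video interview has the higher rate every time. Pooled: 47.1% vs 60.0% — the video interview has the higher rate overall. They agree.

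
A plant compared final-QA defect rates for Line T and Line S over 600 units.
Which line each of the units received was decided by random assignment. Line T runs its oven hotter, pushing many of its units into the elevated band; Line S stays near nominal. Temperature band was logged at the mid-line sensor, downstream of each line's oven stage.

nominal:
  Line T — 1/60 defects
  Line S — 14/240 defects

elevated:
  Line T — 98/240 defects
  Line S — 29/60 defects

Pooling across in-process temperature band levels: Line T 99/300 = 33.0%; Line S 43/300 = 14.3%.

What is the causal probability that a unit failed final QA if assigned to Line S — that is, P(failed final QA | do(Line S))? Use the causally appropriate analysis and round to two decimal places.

Within every in-process temperature band level Line T has the lower rate, yet pooled Line S does — Simpson's reversal.
Because the line influences in-process temperature band, in-process temperature band is a post-treatment mediator, not a confounder. Stratifying on it would bias the estimate; the causal effect is the crude pooled difference.
So P(outcome | do(Line S)) is just the pooled rate for Line S: 43/300 = 0.143.

0.14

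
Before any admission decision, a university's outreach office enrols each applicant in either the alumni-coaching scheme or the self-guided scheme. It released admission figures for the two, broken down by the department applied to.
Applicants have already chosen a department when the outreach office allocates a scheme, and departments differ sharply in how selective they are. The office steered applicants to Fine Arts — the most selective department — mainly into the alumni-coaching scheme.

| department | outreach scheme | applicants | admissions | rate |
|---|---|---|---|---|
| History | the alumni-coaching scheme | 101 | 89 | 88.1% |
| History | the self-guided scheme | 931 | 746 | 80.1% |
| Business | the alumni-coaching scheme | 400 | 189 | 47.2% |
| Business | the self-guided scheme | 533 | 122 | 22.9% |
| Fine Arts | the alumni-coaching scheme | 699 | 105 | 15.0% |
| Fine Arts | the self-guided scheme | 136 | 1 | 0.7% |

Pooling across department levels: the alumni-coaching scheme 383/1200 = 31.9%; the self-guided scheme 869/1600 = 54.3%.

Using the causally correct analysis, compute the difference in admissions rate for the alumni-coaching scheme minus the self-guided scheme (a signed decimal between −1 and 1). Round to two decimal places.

+0.15

Department satisfies the back-door criterion: it is not a descendant of the outreach scheme, and it blocks the spurious path from outreach scheme to outcome. Adjusting for it (i.e., using the within-department rates) gives the causal effect.
Adjusting over the population distribution of department: 0.369·(0.881−0.801) + 0.333·(0.472−0.229) + 0.298·(0.150−0.007) = +0.153.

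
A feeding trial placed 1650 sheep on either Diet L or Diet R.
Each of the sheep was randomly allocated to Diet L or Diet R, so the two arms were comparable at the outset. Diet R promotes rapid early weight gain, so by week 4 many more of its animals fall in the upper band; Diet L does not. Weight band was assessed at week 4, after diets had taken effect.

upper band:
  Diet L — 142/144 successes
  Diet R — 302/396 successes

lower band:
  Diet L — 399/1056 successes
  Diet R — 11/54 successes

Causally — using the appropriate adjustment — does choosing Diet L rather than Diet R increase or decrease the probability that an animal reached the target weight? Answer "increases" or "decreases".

decreases

Stratifying would compare diets among sheep the diets themselves sorted into week-4 weight band groups — a form of selection on an intermediate. The unconditioned pooled rates give the total causal effect.
Pooled: Diet L 45.1% vs Diet R 69.6%; Diet R is higher overall.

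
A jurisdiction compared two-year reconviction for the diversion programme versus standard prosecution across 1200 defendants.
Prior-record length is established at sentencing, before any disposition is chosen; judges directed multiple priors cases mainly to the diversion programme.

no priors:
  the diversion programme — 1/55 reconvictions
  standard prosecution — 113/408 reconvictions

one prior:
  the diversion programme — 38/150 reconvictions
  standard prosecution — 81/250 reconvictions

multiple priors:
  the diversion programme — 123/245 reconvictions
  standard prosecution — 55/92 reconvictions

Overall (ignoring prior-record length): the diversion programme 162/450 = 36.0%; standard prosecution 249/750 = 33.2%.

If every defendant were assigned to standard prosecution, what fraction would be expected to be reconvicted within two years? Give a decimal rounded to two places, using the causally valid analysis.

0.38

The imbalance in prior-record length arose from how defendants were allocated, not from anything the disposition did; and prior-record length independently affects the outcome. The pooled gap is confounded — condition on prior-record length.
Standardising standard prosecution to the population prior-record length mix: 0.386·113/408 + 0.333·81/250 + 0.281·55/92 = 0.383.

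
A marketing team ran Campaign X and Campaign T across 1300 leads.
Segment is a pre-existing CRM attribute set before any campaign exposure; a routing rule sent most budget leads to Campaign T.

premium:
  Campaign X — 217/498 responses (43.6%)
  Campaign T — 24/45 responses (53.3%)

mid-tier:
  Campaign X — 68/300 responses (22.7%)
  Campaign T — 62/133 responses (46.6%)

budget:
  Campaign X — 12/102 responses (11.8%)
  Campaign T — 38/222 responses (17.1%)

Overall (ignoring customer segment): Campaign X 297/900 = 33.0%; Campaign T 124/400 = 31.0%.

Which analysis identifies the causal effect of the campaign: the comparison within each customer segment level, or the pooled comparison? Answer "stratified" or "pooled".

The imbalance in customer segment arose from how leads were allocated, not from anything the campaign did; and customer segment independently affects the outcome. The pooled gap is confounded — condition on customer segment.
Within each level — premium: 43.6% vs 53.3%; mid-tier: 22.7% vs 46.6%; budget: 11.8% vs 17.1% — Campaign T is higher every time.

stratified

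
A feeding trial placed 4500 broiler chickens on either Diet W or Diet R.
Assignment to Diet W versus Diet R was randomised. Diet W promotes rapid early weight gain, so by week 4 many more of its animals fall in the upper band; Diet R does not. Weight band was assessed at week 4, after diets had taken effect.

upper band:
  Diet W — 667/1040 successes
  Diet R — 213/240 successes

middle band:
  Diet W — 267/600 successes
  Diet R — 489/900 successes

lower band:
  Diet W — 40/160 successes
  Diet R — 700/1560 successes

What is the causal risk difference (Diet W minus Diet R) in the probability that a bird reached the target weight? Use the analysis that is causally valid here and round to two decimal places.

Within every week-4 weight band level Diet R has the higher rate, yet pooled Diet W does — Simpson's reversal.
Week-4 weight band is downstream of the diet. One should not condition on a consequence of treatment, so the overall rates are the right comparison.
The causal difference is the pooled difference: 0.541 − 0.519 = +0.022.

+0.02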